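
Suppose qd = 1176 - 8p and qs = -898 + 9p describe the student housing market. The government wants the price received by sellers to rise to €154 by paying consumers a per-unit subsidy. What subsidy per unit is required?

At a seller price of 154, quantity supplied is -898 + 9·154 = 488.
Buyers absorb 488 only when they pay pb with 1176 − 8·pb = 488, i.e. pb = 86.
s = ps − pb = 154 − 86 = 68.

Required subsidy s = €68 per unit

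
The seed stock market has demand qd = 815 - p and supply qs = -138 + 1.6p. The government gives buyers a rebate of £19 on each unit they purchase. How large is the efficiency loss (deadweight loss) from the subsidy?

Deadweight loss = 1444/13

Pre-subsidy: 815 - p = -138 + 1.6p gives p* = 4765/13, q* = 5830/13.
With the rebate, buyers effectively pay pb = ps − 19, where ps is the price sellers receive.
Demand in terms of ps becomes qd = 815 − 1(ps − 19) = 834 - ps. Setting this equal to supply: 834 - ps = -138 + 1.6ps, so ps = 4860/13.
Buyers pay pb = 4860/13 − 19 = 4613/13; q' = -138 + 1.6·(4860/13) = 5982/13.
The subsidy expands output by 5982/13 − 5830/13 = 152/13 past the efficient level; on those units the gap between marginal cost and willingness to pay runs from 0 up to 19.
DWL = ½ × 19 × 152/13 = 1444/13.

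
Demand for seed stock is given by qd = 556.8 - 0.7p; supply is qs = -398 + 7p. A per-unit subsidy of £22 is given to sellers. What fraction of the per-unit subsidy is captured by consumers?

Pre-subsidy: 556.8 - 0.7p = -398 + 7p gives p* = 124, q* = 470.
With the subsidy, sellers receive ps = pb + 22 for each unit, where pb is the price buyers pay.
Supply in terms of pb becomes qs = -398 + 7(pb + 22) = -244 + 7pb. Setting this equal to demand: 556.8 - 0.7pb = -244 + 7pb, so pb = 104.
Sellers receive ps = 104 + 22 = 126; q' = 556.8 − 0.7·104 = 484.
Buyers' price falls by p* − pb = 124 − 104 = 20; sellers' price rises by ps − p* = 126 − 124 = 2.
So consumers capture 20/22 = 10/11 of each unit of subsidy.

Consumer share = 10/11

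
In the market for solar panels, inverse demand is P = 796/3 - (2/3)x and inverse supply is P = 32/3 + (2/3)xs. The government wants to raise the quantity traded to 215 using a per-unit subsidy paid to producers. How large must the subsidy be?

Required subsidy s = 32 per unit

At x = 215, from the demand curve buyers pay Pb = 796/3 − (2/3)·215 = 122; from the supply curve sellers need Ps = 32/3 + (2/3)·215 = 154.
The subsidy must fill the gap: s = Ps − Pb = 154 − 122 = 32.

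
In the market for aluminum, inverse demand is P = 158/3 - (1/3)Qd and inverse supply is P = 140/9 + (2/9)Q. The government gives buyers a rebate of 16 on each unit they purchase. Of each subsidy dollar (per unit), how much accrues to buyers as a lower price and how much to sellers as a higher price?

Pre-subsidy: 158/3 - (1/3)Q = 140/9 + (2/9)Q gives Q* = 66.8 and P* = 30.4.
With the rebate, buyers effectively pay Pb = Ps − 16, where Ps is the price sellers receive.
On the curves, Pb = 158/3 - (1/3)Q and Ps = 140/9 + (2/9)Q; the wedge Ps − Pb = 16 gives 140/9 + (2/9)Q − (158/3 - (1/3)Q) = 16, so Q' = 95.6.
Then Pb = 158/3 − (1/3)·95.6 = 20.8 and Ps = 140/9 + (2/9)·95.6 = 36.8.
Buyers' price falls by P* − Pb = 30.4 − 20.8 = 9.6; sellers' price rises by Ps − P* = 36.8 − 30.4 = 6.4.

Buyers gain 9.6 per unit; sellers gain 6.4 per unit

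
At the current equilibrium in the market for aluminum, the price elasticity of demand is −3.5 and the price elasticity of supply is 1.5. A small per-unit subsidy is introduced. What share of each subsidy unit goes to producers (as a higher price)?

For a small subsidy around the equilibrium, the benefit split depends on the relative slopes, which at a point are proportional to the elasticities.
Buyer share = εs/(εs + |εd|) = 1.5/(1.5 + 3.5) = 0.3; seller share = |εd|/(εs + |εd|) = 0.7.
So producers capture 0.7 of the subsidy.

Producer share = 0.7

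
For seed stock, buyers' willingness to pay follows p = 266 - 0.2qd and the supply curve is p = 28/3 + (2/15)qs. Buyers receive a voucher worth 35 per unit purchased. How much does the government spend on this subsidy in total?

Pre-subsidy: 266 - 0.2q = 28/3 + (2/15)q gives q* = 770 and p* = 112.
With the rebate, buyers effectively pay pb = ps − 35, where ps is the price sellers receive.
On the curves, pb = 266 - 0.2q and ps = 28/3 + (2/15)q; the wedge ps − pb = 35 gives 28/3 + (2/15)q − (266 - 0.2q) = 35, so q' = 875.
Then pb = 266 − 0.2·875 = 91 and ps = 28/3 + (2/15)·875 = 126.
Government outlay = subsidy × quantity = 35 × 875 = 30625.

Government cost = 30625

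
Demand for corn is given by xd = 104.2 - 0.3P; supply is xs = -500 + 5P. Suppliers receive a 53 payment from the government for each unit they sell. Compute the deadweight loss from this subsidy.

Deadweight loss = 397.5

Pre-subsidy: 104.2 - 0.3P = -500 + 5P gives P* = 114, x* = 70.
With the subsidy, sellers receive Ps = Pb + 53 for each unit, where Pb is the price buyers pay.
Supply in terms of Pb becomes xs = -500 + 5(Pb + 53) = -235 + 5Pb. Setting this equal to demand: 104.2 - 0.3Pb = -235 + 5Pb, so Pb = 64.
Sellers receive Ps = 64 + 53 = 117; x' = 104.2 − 0.3·64 = 85.
The subsidy expands output by 85 − 70 = 15 past the efficient level; on those units the gap between marginal cost and willingness to pay runs from 0 up to 53.
DWL = ½ × 53 × 15 = 397.5.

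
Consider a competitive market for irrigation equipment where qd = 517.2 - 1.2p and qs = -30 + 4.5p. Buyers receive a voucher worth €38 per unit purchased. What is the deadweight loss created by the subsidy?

Pre-subsidy: 517.2 - 1.2p = -30 + 4.5p gives p* = 96, q* = 402.
With the rebate, buyers effectively pay pb = ps − 38, where ps is the price sellers receive.
Demand in terms of ps becomes qd = 517.2 − 1.2(ps − 38) = 562.8 - 1.2ps. Setting this equal to supply: 562.8 - 1.2ps = -30 + 4.5ps, so ps = 104.
Buyers pay pb = 104 − 38 = 66; q' = -30 + 4.5·104 = 438.
The subsidy expands output by 438 − 402 = 36 past the efficient level; on those units the gap between marginal cost and willingness to pay runs from 0 up to 38.
DWL = ½ × 38 × 36 = 684.

Deadweight loss = €684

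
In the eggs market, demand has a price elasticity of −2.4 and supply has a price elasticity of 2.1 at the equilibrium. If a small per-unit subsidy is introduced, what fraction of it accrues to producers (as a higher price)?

For a small subsidy around the equilibrium, the benefit split depends on the relative slopes, which at a point are proportional to the elasticities.
Buyer share = εs/(εs + |εd|) = 2.1/(2.1 + 2.4) = 7/15; seller share = |εd|/(εs + |εd|) = 8/15.
So producers capture 8/15 of the subsidy.

Producer share = 8/15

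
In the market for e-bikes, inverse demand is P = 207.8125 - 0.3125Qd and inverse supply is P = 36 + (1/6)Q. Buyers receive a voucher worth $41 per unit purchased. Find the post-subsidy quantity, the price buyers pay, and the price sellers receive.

Q' = 10215/23; buyers pay 3175/46; sellers receive 5061/46

Pre-subsidy: 207.8125 - 0.3125Q = 36 + (1/6)Q gives Q* = 8247/23 and P* = 4405/46.
With the rebate, buyers effectively pay Pb = Ps − 41, where Ps is the price sellers receive.
On the curves, Pb = 207.8125 - 0.3125Q and Ps = 36 + (1/6)Q; the wedge Ps − Pb = 41 gives 36 + (1/6)Q − (207.8125 - 0.3125Q) = 41, so Q' = 10215/23.
Then Pb = 207.8125 − 0.3125·(10215/23) = 3175/46 and Ps = 36 + (1/6)·(10215/23) = 5061/46.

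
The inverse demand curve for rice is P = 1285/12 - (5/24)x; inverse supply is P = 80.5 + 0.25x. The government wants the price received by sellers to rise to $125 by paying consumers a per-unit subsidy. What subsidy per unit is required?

Required subsidy s = $55 per unit

At a seller price of 125, quantity supplied is -322 + 4·125 = 178.
Buyers absorb 178 only when they pay Pb = 1285/12 − (5/24)·178 = 70.
s = Ps − Pb = 125 − 70 = 55.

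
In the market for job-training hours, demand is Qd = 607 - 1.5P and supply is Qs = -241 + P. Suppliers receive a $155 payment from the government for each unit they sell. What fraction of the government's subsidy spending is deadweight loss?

DWL / government spending = 465/1912

Pre-subsidy: 607 - 1.5P = -241 + P gives P* = 339.2, Q* = 98.2.
With the subsidy, sellers receive Ps = Pb + 155 for each unit, where Pb is the price buyers pay.
Supply in terms of Pb becomes Qs = -241 + 1(Pb + 155) = -86 + Pb. Setting this equal to demand: 607 - 1.5Pb = -86 + Pb, so Pb = 277.2.
Sellers receive Ps = 277.2 + 155 = 432.2; Q' = 607 − 1.5·277.2 = 191.2.
ΔCS = ½(98.2 + 191.2)(339.2 − 277.2) = 8971.4; ΔPS = ½(98.2 + 191.2)(432.2 − 339.2) = 13457.1.
Government spending = 155 × 191.2 = 29636.
DWL = ½ × 155 × (191.2 − 98.2) = 7207.5; fraction = 7207.5 / 29636 = 465/1912.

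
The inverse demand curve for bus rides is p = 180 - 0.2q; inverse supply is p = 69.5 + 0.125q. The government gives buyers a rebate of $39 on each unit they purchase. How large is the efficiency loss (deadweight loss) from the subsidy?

Pre-subsidy: 180 - 0.2q = 69.5 + 0.125q gives q* = 340 and p* = 112.
With the rebate, buyers effectively pay pb = ps − 39, where ps is the price sellers receive.
On the curves, pb = 180 - 0.2q and ps = 69.5 + 0.125q; the wedge ps − pb = 39 gives 69.5 + 0.125q − (180 - 0.2q) = 39, so q' = 460.
Then pb = 180 − 0.2·460 = 88 and ps = 69.5 + 0.125·460 = 127.
The subsidy expands output by 460 − 340 = 120 past the efficient level; on those units the gap between marginal cost and willingness to pay runs from 0 up to 39.
DWL = ½ × 39 × 120 = 2340.

Deadweight loss = $2340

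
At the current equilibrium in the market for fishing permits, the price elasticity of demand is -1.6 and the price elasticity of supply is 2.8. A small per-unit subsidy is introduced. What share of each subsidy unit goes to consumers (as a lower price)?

Consumer share = 7/11

For a small subsidy around the equilibrium, the benefit split depends on the relative slopes, which at a point are proportional to the elasticities.
Buyer share = εs/(εs + |εd|) = 2.8/(2.8 + 1.6) = 7/11; seller share = |εd|/(εs + |εd|) = 4/11.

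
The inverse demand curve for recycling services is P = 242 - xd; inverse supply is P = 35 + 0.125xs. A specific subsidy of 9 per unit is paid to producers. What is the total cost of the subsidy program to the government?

Government cost = 1728

Pre-subsidy: 242 - x = 35 + 0.125x gives x* = 184 and P* = 58.
With the subsidy, sellers receive Ps = Pb + 9 for each unit, where Pb is the price buyers pay.
On the curves, Pb = 242 - x and Ps = 35 + 0.125x; the wedge Ps − Pb = 9 gives 35 + 0.125x − (242 - x) = 9, so x' = 192.
Then Pb = 242 − 1·192 = 50 and Ps = 35 + 0.125·192 = 59.
Government outlay = subsidy × quantity = 9 × 192 = 1728.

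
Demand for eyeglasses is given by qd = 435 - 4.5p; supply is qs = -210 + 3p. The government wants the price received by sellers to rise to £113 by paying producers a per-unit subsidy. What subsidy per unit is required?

Required subsidy s = £45 per unit

At a seller price of 113, quantity supplied is -210 + 3·113 = 129.
Buyers absorb 129 only when they pay pb with 435 − 4.5·pb = 129, i.e. pb = 68.
s = ps − pb = 113 − 68 = 45.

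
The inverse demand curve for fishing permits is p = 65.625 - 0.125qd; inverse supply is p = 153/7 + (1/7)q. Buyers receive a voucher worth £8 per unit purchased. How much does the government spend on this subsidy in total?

Government cost = 23192/15

Pre-subsidy: 65.625 - 0.125q = 153/7 + (1/7)q gives q* = 163.4 and p* = 45.2.
With the rebate, buyers effectively pay pb = ps − 8, where ps is the price sellers receive.
On the curves, pb = 65.625 - 0.125q and ps = 153/7 + (1/7)q; the wedge ps − pb = 8 gives 153/7 + (1/7)q − (65.625 - 0.125q) = 8, so q' = 2899/15.
Then pb = 65.625 − 0.125·(2899/15) = 622/15 and ps = 153/7 + (1/7)·(2899/15) = 742/15.
Government outlay = subsidy × quantity = 8 × 2899/15 = 23192/15.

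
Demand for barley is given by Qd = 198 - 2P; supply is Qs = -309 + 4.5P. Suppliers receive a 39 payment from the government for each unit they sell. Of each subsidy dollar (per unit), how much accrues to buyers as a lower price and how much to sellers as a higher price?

Buyers gain 27 per unit; sellers gain 12 per unit

Pre-subsidy: 198 - 2P = -309 + 4.5P gives P* = 78, Q* = 42.
With the subsidy, sellers receive Ps = Pb + 39 for each unit, where Pb is the price buyers pay.
Supply in terms of Pb becomes Qs = -309 + 4.5(Pb + 39) = -133.5 + 4.5Pb. Setting this equal to demand: 198 - 2Pb = -133.5 + 4.5Pb, so Pb = 51.
Sellers receive Ps = 51 + 39 = 90; Q' = 198 − 2·51 = 96.
Buyers' price falls by P* − Pb = 78 − 51 = 27; sellers' price rises by Ps − P* = 90 − 78 = 12.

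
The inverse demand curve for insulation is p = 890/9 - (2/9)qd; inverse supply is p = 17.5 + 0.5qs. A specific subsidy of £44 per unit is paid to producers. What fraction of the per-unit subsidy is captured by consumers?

Consumer share = 4/13

Pre-subsidy: 890/9 - (2/9)q = 17.5 + 0.5q gives q* = 1465/13 and p* = 960/13.
With the subsidy, sellers receive ps = pb + 44 for each unit, where pb is the price buyers pay.
On the curves, pb = 890/9 - (2/9)q and ps = 17.5 + 0.5q; the wedge ps − pb = 44 gives 17.5 + 0.5q − (890/9 - (2/9)q) = 44, so q' = 2257/13.
Then pb = 890/9 − (2/9)·(2257/13) = 784/13 and ps = 17.5 + 0.5·(2257/13) = 1356/13.
Buyers' price falls by p* − pb = 960/13 − 784/13 = 176/13; sellers' price rises by ps − p* = 1356/13 − 960/13 = 396/13.
So consumers capture (176/13)/44 = 4/13 of each unit of subsidy.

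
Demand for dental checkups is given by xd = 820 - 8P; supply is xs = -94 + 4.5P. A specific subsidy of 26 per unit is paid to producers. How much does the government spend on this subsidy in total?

Government cost = 8057.92

Pre-subsidy: 820 - 8P = -94 + 4.5P gives P* = 73.12, x* = 235.04.
With the subsidy, sellers receive Ps = Pb + 26 for each unit, where Pb is the price buyers pay.
Supply in terms of Pb becomes xs = -94 + 4.5(Pb + 26) = 23 + 4.5Pb. Setting this equal to demand: 820 - 8Pb = 23 + 4.5Pb, so Pb = 63.76.
Sellers receive Ps = 63.76 + 26 = 89.76; x' = 820 − 8·63.76 = 309.92.
Government outlay = subsidy × quantity = 26 × 309.92 = 8057.92.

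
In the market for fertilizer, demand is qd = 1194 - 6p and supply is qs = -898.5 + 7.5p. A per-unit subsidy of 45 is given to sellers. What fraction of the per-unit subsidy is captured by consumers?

Pre-subsidy: 1194 - 6p = -898.5 + 7.5p gives p* = 155, q* = 264.
With the subsidy, sellers receive ps = pb + 45 for each unit, where pb is the price buyers pay.
Supply in terms of pb becomes qs = -898.5 + 7.5(pb + 45) = -561 + 7.5pb. Setting this equal to demand: 1194 - 6pb = -561 + 7.5pb, so pb = 130.
Sellers receive ps = 130 + 45 = 175; q' = 1194 − 6·130 = 414.
Buyers' price falls by p* − pb = 155 − 130 = 25; sellers' price rises by ps − p* = 175 − 155 = 20.
So consumers capture 25/45 = 5/9 of each unit of subsidy.

Consumer share = 5/9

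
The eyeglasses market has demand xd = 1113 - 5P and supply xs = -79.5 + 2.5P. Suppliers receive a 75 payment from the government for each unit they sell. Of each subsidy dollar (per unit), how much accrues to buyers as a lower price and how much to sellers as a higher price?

Buyers gain 25 per unit; sellers gain 50 per unit

Pre-subsidy: 1113 - 5P = -79.5 + 2.5P gives P* = 159, x* = 318.
With the subsidy, sellers receive Ps = Pb + 75 for each unit, where Pb is the price buyers pay.
Supply in terms of Pb becomes xs = -79.5 + 2.5(Pb + 75) = 108 + 2.5Pb. Setting this equal to demand: 1113 - 5Pb = 108 + 2.5Pb, so Pb = 134.
Sellers receive Ps = 134 + 75 = 209; x' = 1113 − 5·134 = 443.
Buyers' price falls by P* − Pb = 159 − 134 = 25; sellers' price rises by Ps − P* = 209 − 159 = 50.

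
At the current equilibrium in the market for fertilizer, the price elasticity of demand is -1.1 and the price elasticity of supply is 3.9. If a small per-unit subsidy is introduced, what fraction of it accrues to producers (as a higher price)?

Producer share = 0.22

For a small subsidy around the equilibrium, the benefit split depends on the relative slopes, which at a point are proportional to the elasticities.
Buyer share = εs/(εs + |εd|) = 3.9/(3.9 + 1.1) = 0.78; seller share = |εd|/(εs + |εd|) = 0.22.
So producers capture 0.22 of the subsidy.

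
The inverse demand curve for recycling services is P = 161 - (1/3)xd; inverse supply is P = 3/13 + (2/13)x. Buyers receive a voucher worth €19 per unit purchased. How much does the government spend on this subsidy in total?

Government cost = €7011

Pre-subsidy: 161 - (1/3)x = 3/13 + (2/13)x gives x* = 330 and P* = 51.
With the rebate, buyers effectively pay Pb = Ps − 19, where Ps is the price sellers receive.
On the curves, Pb = 161 - (1/3)x and Ps = 3/13 + (2/13)x; the wedge Ps − Pb = 19 gives 3/13 + (2/13)x − (161 - (1/3)x) = 19, so x' = 369.
Then Pb = 161 − (1/3)·369 = 38 and Ps = 3/13 + (2/13)·369 = 57.
Government outlay = subsidy × quantity = 19 × 369 = 7011.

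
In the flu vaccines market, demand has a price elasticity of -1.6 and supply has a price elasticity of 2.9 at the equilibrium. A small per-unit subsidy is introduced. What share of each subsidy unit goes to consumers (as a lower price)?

For a small subsidy around the equilibrium, the benefit split depends on the relative slopes, which at a point are proportional to the elasticities.
Buyer share = εs/(εs + |εd|) = 2.9/(2.9 + 1.6) = 29/45; seller share = |εd|/(εs + |εd|) = 16/45.

Consumer share = 29/45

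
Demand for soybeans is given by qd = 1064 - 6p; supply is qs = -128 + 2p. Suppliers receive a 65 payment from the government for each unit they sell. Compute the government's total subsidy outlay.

Government cost = 17387.5

Pre-subsidy: 1064 - 6p = -128 + 2p gives p* = 149, q* = 170.
With the subsidy, sellers receive ps = pb + 65 for each unit, where pb is the price buyers pay.
Supply in terms of pb becomes qs = -128 + 2(pb + 65) = 2 + 2pb. Setting this equal to demand: 1064 - 6pb = 2 + 2pb, so pb = 132.75.
Sellers receive ps = 132.75 + 65 = 197.75; q' = 1064 − 6·132.75 = 267.5.
Government outlay = subsidy × quantity = 65 × 267.5 = 17387.5.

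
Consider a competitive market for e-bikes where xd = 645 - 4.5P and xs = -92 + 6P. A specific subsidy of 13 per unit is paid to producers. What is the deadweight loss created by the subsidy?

Deadweight loss = 1521/7

Pre-subsidy: 645 - 4.5P = -92 + 6P gives P* = 1474/21, x* = 2304/7.
With the subsidy, sellers receive Ps = Pb + 13 for each unit, where Pb is the price buyers pay.
Supply in terms of Pb becomes xs = -92 + 6(Pb + 13) = -14 + 6Pb. Setting this equal to demand: 645 - 4.5Pb = -14 + 6Pb, so Pb = 1318/21.
Sellers receive Ps = 1318/21 + 13 = 1591/21; x' = 645 − 4.5·(1318/21) = 2538/7.
The subsidy expands output by 2538/7 − 2304/7 = 234/7 past the efficient level; on those units the gap between marginal cost and willingness to pay runs from 0 up to 13.
DWL = ½ × 13 × 234/7 = 1521/7.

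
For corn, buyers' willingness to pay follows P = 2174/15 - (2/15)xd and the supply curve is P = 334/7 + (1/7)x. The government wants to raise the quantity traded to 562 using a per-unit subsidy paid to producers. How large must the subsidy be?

Required subsidy s = 58 per unit

At x = 562, from the demand curve buyers pay Pb = 2174/15 − (2/15)·562 = 70; from the supply curve sellers need Ps = 334/7 + (1/7)·562 = 128.
The subsidy must fill the gap: s = Ps − Pb = 128 − 70 = 58.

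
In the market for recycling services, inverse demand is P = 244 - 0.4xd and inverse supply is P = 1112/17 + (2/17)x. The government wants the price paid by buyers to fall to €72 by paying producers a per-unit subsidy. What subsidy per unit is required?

At a buyer price of 72, quantity demanded is 610 − 2.5·72 = 430.
Sellers supply 430 only when they receive Ps = 1112/17 + (2/17)·430 = 116.
s = Ps − Pb = 116 − 72 = 44.

Required subsidy s = €44 per unit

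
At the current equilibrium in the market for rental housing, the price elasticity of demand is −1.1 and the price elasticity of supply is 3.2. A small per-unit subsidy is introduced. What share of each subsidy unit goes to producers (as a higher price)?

Producer share = 11/43

For a small subsidy around the equilibrium, the benefit split depends on the relative slopes, which at a point are proportional to the elasticities.
Buyer share = εs/(εs + |εd|) = 3.2/(3.2 + 1.1) = 32/43; seller share = |εd|/(εs + |εd|) = 11/43.
So producers capture 11/43 of the subsidy.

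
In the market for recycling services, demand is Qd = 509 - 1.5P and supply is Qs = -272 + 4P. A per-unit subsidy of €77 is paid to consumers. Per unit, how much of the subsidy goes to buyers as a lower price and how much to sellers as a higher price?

Pre-subsidy: 509 - 1.5P = -272 + 4P gives P* = 142, Q* = 296.
With the rebate, buyers effectively pay Pb = Ps − 77, where Ps is the price sellers receive.
Demand in terms of Ps becomes Qd = 509 − 1.5(Ps − 77) = 624.5 - 1.5Ps. Setting this equal to supply: 624.5 - 1.5Ps = -272 + 4Ps, so Ps = 163.
Buyers pay Pb = 163 − 77 = 86; Q' = -272 + 4·163 = 380.
Buyers' price falls by P* − Pb = 142 − 86 = 56; sellers' price rises by Ps − P* = 163 − 142 = 21.

Buyers gain €56 per unit; sellers gain €21 per unit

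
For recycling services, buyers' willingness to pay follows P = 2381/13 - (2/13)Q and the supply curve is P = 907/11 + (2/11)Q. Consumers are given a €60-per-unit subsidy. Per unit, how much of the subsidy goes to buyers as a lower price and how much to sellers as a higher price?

Pre-subsidy: 2381/13 - (2/13)Q = 907/11 + (2/11)Q gives Q* = 300 and P* = 137.
With the rebate, buyers effectively pay Pb = Ps − 60, where Ps is the price sellers receive.
On the curves, Pb = 2381/13 - (2/13)Q and Ps = 907/11 + (2/11)Q; the wedge Ps − Pb = 60 gives 907/11 + (2/11)Q − (2381/13 - (2/13)Q) = 60, so Q' = 478.75.
Then Pb = 2381/13 − (2/13)·478.75 = 109.5 and Ps = 907/11 + (2/11)·478.75 = 169.5.
Buyers' price falls by P* − Pb = 137 − 109.5 = 27.5; sellers' price rises by Ps − P* = 169.5 − 137 = 32.5.

Buyers gain €27.5 per unit; sellers gain €32.5 per unit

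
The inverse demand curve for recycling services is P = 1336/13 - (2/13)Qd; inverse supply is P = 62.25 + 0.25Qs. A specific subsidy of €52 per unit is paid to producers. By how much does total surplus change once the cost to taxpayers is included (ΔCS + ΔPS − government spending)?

Pre-subsidy: 1336/13 - (2/13)Q = 62.25 + 0.25Q gives Q* = 301/3 and P* = 262/3.
With the subsidy, sellers receive Ps = Pb + 52 for each unit, where Pb is the price buyers pay.
On the curves, Pb = 1336/13 - (2/13)Q and Ps = 62.25 + 0.25Q; the wedge Ps − Pb = 52 gives 62.25 + 0.25Q − (1336/13 - (2/13)Q) = 52, so Q' = 4811/21.
Then Pb = 1336/13 − (2/13)·(4811/21) = 1418/21 and Ps = 62.25 + 0.25·(4811/21) = 2510/21.
ΔCS = ½(301/3 + 4811/21)(262/3 − 1418/21) = 479648/147; ΔPS = ½(301/3 + 4811/21)(2510/21 − 262/3) = 779428/147.
Government spending = 52 × 4811/21 = 250172/21.
Net change = 479648/147 + 779428/147 − 250172/21 = -70304/21. The loss equals the DWL triangle ½·52·2704/21.

Net change in total surplus = -70304/21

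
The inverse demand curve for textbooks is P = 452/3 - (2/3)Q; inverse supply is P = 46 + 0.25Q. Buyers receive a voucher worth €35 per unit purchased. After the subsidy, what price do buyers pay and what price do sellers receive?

Buyers pay 540/11; sellers receive 925/11

Pre-subsidy: 452/3 - (2/3)Q = 46 + 0.25Q gives Q* = 1256/11 and P* = 820/11.
With the rebate, buyers effectively pay Pb = Ps − 35, where Ps is the price sellers receive.
On the curves, Pb = 452/3 - (2/3)Q and Ps = 46 + 0.25Q; the wedge Ps − Pb = 35 gives 46 + 0.25Q − (452/3 - (2/3)Q) = 35, so Q' = 1676/11.
Then Pb = 452/3 − (2/3)·(1676/11) = 540/11 and Ps = 46 + 0.25·(1676/11) = 925/11.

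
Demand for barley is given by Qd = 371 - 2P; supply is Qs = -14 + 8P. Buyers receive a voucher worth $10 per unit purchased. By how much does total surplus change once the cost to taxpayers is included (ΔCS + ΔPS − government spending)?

Net change in total surplus = -$80

Pre-subsidy: 371 - 2P = -14 + 8P gives P* = 38.5, Q* = 294.
With the rebate, buyers effectively pay Pb = Ps − 10, where Ps is the price sellers receive.
Demand in terms of Ps becomes Qd = 371 − 2(Ps − 10) = 391 - 2Ps. Setting this equal to supply: 391 - 2Ps = -14 + 8Ps, so Ps = 40.5.
Buyers pay Pb = 40.5 − 10 = 30.5; Q' = -14 + 8·40.5 = 310.
ΔCS = ½(294 + 310)(38.5 − 30.5) = 2416; ΔPS = ½(294 + 310)(40.5 − 38.5) = 604.
Government spending = 10 × 310 = 3100.
Net change = 2416 + 604 − 3100 = -80. The loss equals the DWL triangle ½·10·16.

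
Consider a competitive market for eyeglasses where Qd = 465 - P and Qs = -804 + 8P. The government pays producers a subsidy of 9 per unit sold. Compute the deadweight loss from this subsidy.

Pre-subsidy: 465 - P = -804 + 8P gives P* = 141, Q* = 324.
With the subsidy, sellers receive Ps = Pb + 9 for each unit, where Pb is the price buyers pay.
Supply in terms of Pb becomes Qs = -804 + 8(Pb + 9) = -732 + 8Pb. Setting this equal to demand: 465 - Pb = -732 + 8Pb, so Pb = 133.
Sellers receive Ps = 133 + 9 = 142; Q' = 465 − 1·133 = 332.
The subsidy expands output by 332 − 324 = 8 past the efficient level; on those units the gap between marginal cost and willingness to pay runs from 0 up to 9.
DWL = ½ × 9 × 8 = 36.

Deadweight loss = 36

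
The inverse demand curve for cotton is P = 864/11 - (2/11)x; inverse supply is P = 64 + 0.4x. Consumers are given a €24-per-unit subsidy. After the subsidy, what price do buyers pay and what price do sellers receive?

Pre-subsidy: 864/11 - (2/11)x = 64 + 0.4x gives x* = 25 and P* = 74.
With the rebate, buyers effectively pay Pb = Ps − 24, where Ps is the price sellers receive.
On the curves, Pb = 864/11 - (2/11)x and Ps = 64 + 0.4x; the wedge Ps − Pb = 24 gives 64 + 0.4x − (864/11 - (2/11)x) = 24, so x' = 66.25.
Then Pb = 864/11 − (2/11)·66.25 = 66.5 and Ps = 64 + 0.4·66.25 = 90.5.

Buyers pay €66.5; sellers receive €90.5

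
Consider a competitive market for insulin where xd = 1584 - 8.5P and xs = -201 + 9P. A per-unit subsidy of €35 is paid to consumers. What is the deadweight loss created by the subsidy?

Deadweight loss = €2677.5

Pre-subsidy: 1584 - 8.5P = -201 + 9P gives P* = 102, x* = 717.
With the rebate, buyers effectively pay Pb = Ps − 35, where Ps is the price sellers receive.
Demand in terms of Ps becomes xd = 1584 − 8.5(Ps − 35) = 1881.5 - 8.5Ps. Setting this equal to supply: 1881.5 - 8.5Ps = -201 + 9Ps, so Ps = 119.
Buyers pay Pb = 119 − 35 = 84; x' = -201 + 9·119 = 870.
The subsidy expands output by 870 − 717 = 153 past the efficient level; on those units the gap between marginal cost and willingness to pay runs from 0 up to 35.
DWL = ½ × 35 × 153 = 2677.5.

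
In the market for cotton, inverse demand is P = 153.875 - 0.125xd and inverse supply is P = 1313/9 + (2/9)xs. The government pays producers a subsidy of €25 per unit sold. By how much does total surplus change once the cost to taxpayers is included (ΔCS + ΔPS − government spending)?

Net change in total surplus = -€900

Pre-subsidy: 153.875 - 0.125x = 1313/9 + (2/9)x gives x* = 23 and P* = 151.
With the subsidy, sellers receive Ps = Pb + 25 for each unit, where Pb is the price buyers pay.
On the curves, Pb = 153.875 - 0.125x and Ps = 1313/9 + (2/9)x; the wedge Ps − Pb = 25 gives 1313/9 + (2/9)x − (153.875 - 0.125x) = 25, so x' = 95.
Then Pb = 153.875 − 0.125·95 = 142 and Ps = 1313/9 + (2/9)·95 = 167.
ΔCS = ½(23 + 95)(151 − 142) = 531; ΔPS = ½(23 + 95)(167 − 151) = 944.
Government spending = 25 × 95 = 2375.
Net change = 531 + 944 − 2375 = -900. The loss equals the DWL triangle ½·25·72.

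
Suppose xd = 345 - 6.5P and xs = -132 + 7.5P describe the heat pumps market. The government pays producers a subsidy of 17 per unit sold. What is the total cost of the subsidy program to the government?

Government cost = 173961/56

Pre-subsidy: 345 - 6.5P = -132 + 7.5P gives P* = 477/14, x* = 3459/28.
With the subsidy, sellers receive Ps = Pb + 17 for each unit, where Pb is the price buyers pay.
Supply in terms of Pb becomes xs = -132 + 7.5(Pb + 17) = -4.5 + 7.5Pb. Setting this equal to demand: 345 - 6.5Pb = -4.5 + 7.5Pb, so Pb = 699/28.
Sellers receive Ps = 699/28 + 17 = 1175/28; x' = 345 − 6.5·(699/28) = 10233/56.
Government outlay = subsidy × quantity = 17 × 10233/56 = 173961/56.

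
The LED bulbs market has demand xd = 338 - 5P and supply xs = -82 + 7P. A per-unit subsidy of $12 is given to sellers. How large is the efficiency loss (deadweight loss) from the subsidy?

Pre-subsidy: 338 - 5P = -82 + 7P gives P* = 35, x* = 163.
With the subsidy, sellers receive Ps = Pb + 12 for each unit, where Pb is the price buyers pay.
Supply in terms of Pb becomes xs = -82 + 7(Pb + 12) = 2 + 7Pb. Setting this equal to demand: 338 - 5Pb = 2 + 7Pb, so Pb = 28.
Sellers receive Ps = 28 + 12 = 40; x' = 338 − 5·28 = 198.
The subsidy expands output by 198 − 163 = 35 past the efficient level; on those units the gap between marginal cost and willingness to pay runs from 0 up to 12.
DWL = ½ × 12 × 35 = 210.

Deadweight loss = $210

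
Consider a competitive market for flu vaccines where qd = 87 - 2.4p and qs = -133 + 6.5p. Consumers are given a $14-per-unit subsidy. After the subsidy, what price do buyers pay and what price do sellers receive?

Buyers pay 1290/89; sellers receive 2536/89

Pre-subsidy: 87 - 2.4p = -133 + 6.5p gives p* = 2200/89, q* = 2463/89.
With the rebate, buyers effectively pay pb = ps − 14, where ps is the price sellers receive.
Demand in terms of ps becomes qd = 87 − 2.4(ps − 14) = 120.6 - 2.4ps. Setting this equal to supply: 120.6 - 2.4ps = -133 + 6.5ps, so ps = 2536/89.
Buyers pay pb = 2536/89 − 14 = 1290/89; q' = -133 + 6.5·(2536/89) = 4647/89.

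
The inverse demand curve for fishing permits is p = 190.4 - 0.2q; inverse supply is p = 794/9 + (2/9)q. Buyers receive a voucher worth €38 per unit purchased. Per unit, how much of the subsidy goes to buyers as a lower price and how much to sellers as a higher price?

Buyers gain €18 per unit; sellers gain €20 per unit

Pre-subsidy: 190.4 - 0.2q = 794/9 + (2/9)q gives q* = 242 and p* = 142.
With the rebate, buyers effectively pay pb = ps − 38, where ps is the price sellers receive.
On the curves, pb = 190.4 - 0.2q and ps = 794/9 + (2/9)q; the wedge ps − pb = 38 gives 794/9 + (2/9)q − (190.4 - 0.2q) = 38, so q' = 332.
Then pb = 190.4 − 0.2·332 = 124 and ps = 794/9 + (2/9)·332 = 162.
Buyers' price falls by p* − pb = 142 − 124 = 18; sellers' price rises by ps − p* = 162 − 142 = 20.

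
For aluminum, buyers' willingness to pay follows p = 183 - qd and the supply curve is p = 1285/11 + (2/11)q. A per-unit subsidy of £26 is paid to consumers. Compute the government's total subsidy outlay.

Government cost = £2028

Pre-subsidy: 183 - q = 1285/11 + (2/11)q gives q* = 56 and p* = 127.
With the rebate, buyers effectively pay pb = ps − 26, where ps is the price sellers receive.
On the curves, pb = 183 - q and ps = 1285/11 + (2/11)q; the wedge ps − pb = 26 gives 1285/11 + (2/11)q − (183 - q) = 26, so q' = 78.
Then pb = 183 − 1·78 = 105 and ps = 1285/11 + (2/11)·78 = 131.
Government outlay = subsidy × quantity = 26 × 78 = 2028.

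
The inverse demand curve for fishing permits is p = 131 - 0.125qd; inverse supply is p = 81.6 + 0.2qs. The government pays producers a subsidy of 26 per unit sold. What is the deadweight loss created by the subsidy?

Pre-subsidy: 131 - 0.125q = 81.6 + 0.2q gives q* = 152 and p* = 112.
With the subsidy, sellers receive ps = pb + 26 for each unit, where pb is the price buyers pay.
On the curves, pb = 131 - 0.125q and ps = 81.6 + 0.2q; the wedge ps − pb = 26 gives 81.6 + 0.2q − (131 - 0.125q) = 26, so q' = 232.
Then pb = 131 − 0.125·232 = 102 and ps = 81.6 + 0.2·232 = 128.
The subsidy expands output by 232 − 152 = 80 past the efficient level; on those units the gap between marginal cost and willingness to pay runs from 0 up to 26.
DWL = ½ × 26 × 80 = 1040.

Deadweight loss = 1040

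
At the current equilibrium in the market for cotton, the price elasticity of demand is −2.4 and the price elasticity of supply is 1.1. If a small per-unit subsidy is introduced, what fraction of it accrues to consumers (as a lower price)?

Consumer share = 11/35

For a small subsidy around the equilibrium, the benefit split depends on the relative slopes, which at a point are proportional to the elasticities.
Buyer share = εs/(εs + |εd|) = 1.1/(1.1 + 2.4) = 11/35; seller share = |εd|/(εs + |εd|) = 24/35.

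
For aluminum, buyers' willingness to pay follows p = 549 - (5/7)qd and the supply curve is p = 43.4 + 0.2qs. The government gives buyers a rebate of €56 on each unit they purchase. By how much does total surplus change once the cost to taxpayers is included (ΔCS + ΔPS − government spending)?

Net change in total surplus = -€1715

Pre-subsidy: 549 - (5/7)q = 43.4 + 0.2q gives q* = 553 and p* = 154.
With the rebate, buyers effectively pay pb = ps − 56, where ps is the price sellers receive.
On the curves, pb = 549 - (5/7)q and ps = 43.4 + 0.2q; the wedge ps − pb = 56 gives 43.4 + 0.2q − (549 - (5/7)q) = 56, so q' = 614.25.
Then pb = 549 − (5/7)·614.25 = 110.25 and ps = 43.4 + 0.2·614.25 = 166.25.
ΔCS = ½(553 + 614.25)(154 − 110.25) = 25533.59375; ΔPS = ½(553 + 614.25)(166.25 − 154) = 7149.40625.
Government spending = 56 × 614.25 = 34398.
Net change = 25533.59375 + 7149.40625 − 34398 = -1715. The loss equals the DWL triangle ½·56·61.25.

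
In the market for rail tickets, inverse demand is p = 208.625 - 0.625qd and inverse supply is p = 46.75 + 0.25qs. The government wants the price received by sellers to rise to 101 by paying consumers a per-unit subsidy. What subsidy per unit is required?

Required subsidy s = 28 per unit

At a seller price of 101, quantity supplied is -187 + 4·101 = 217.
Buyers absorb 217 only when they pay pb = 208.625 − 0.625·217 = 73.
s = ps − pb = 101 − 73 = 28.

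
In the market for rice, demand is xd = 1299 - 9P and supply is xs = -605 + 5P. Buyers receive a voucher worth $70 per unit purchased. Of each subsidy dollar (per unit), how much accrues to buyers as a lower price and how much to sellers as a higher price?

Pre-subsidy: 1299 - 9P = -605 + 5P gives P* = 136, x* = 75.
With the rebate, buyers effectively pay Pb = Ps − 70, where Ps is the price sellers receive.
Demand in terms of Ps becomes xd = 1299 − 9(Ps − 70) = 1929 - 9Ps. Setting this equal to supply: 1929 - 9Ps = -605 + 5Ps, so Ps = 181.
Buyers pay Pb = 181 − 70 = 111; x' = -605 + 5·181 = 300.
Buyers' price falls by P* − Pb = 136 − 111 = 25; sellers' price rises by Ps − P* = 181 − 136 = 45.

Buyers gain $25 per unit; sellers gain $45 per unit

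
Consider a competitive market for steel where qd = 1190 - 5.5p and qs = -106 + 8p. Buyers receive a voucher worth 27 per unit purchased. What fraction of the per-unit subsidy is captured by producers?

Pre-subsidy: 1190 - 5.5p = -106 + 8p gives p* = 96, q* = 662.
With the rebate, buyers effectively pay pb = ps − 27, where ps is the price sellers receive.
Demand in terms of ps becomes qd = 1190 − 5.5(ps − 27) = 1338.5 - 5.5ps. Setting this equal to supply: 1338.5 - 5.5ps = -106 + 8ps, so ps = 107.
Buyers pay pb = 107 − 27 = 80; q' = -106 + 8·107 = 750.
Buyers' price falls by p* − pb = 96 − 80 = 16; sellers' price rises by ps − p* = 107 − 96 = 11.
So producers capture 11/27 = 11/27 of each unit of subsidy.

Producer share = 11/27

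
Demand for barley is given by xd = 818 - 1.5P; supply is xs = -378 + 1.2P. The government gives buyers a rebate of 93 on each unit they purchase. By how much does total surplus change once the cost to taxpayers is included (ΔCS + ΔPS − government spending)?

Pre-subsidy: 818 - 1.5P = -378 + 1.2P gives P* = 11960/27, x* = 1382/9.
With the rebate, buyers effectively pay Pb = Ps − 93, where Ps is the price sellers receive.
Demand in terms of Ps becomes xd = 818 − 1.5(Ps − 93) = 957.5 - 1.5Ps. Setting this equal to supply: 957.5 - 1.5Ps = -378 + 1.2Ps, so Ps = 13355/27.
Buyers pay Pb = 13355/27 − 93 = 10844/27; x' = -378 + 1.2·(13355/27) = 1940/9.
ΔCS = ½(1382/9 + 1940/9)(11960/27 − 10844/27) = 205964/27; ΔPS = ½(1382/9 + 1940/9)(13355/27 − 11960/27) = 257455/27.
Government spending = 93 × 1940/9 = 60140/3.
Net change = 205964/27 + 257455/27 − 60140/3 = -2883. The loss equals the DWL triangle ½·93·62.

Net change in total surplus = -2883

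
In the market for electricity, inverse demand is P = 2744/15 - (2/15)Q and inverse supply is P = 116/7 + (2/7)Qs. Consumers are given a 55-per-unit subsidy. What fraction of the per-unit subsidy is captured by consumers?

Consumer share = 7/22

Pre-subsidy: 2744/15 - (2/15)Q = 116/7 + (2/7)Q gives Q* = 397 and P* = 130.
With the rebate, buyers effectively pay Pb = Ps − 55, where Ps is the price sellers receive.
On the curves, Pb = 2744/15 - (2/15)Q and Ps = 116/7 + (2/7)Q; the wedge Ps − Pb = 55 gives 116/7 + (2/7)Q − (2744/15 - (2/15)Q) = 55, so Q' = 528.25.
Then Pb = 2744/15 − (2/15)·528.25 = 112.5 and Ps = 116/7 + (2/7)·528.25 = 167.5.
Buyers' price falls by P* − Pb = 130 − 112.5 = 17.5; sellers' price rises by Ps − P* = 167.5 − 130 = 37.5.
So consumers capture 17.5/55 = 7/22 of each unit of subsidy.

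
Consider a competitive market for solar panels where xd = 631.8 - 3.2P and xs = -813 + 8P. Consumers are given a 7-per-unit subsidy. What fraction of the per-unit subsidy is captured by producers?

Producer share = 2/7

Pre-subsidy: 631.8 - 3.2P = -813 + 8P gives P* = 129, x* = 219.
With the rebate, buyers effectively pay Pb = Ps − 7, where Ps is the price sellers receive.
Demand in terms of Ps becomes xd = 631.8 − 3.2(Ps − 7) = 654.2 - 3.2Ps. Setting this equal to supply: 654.2 - 3.2Ps = -813 + 8Ps, so Ps = 131.
Buyers pay Pb = 131 − 7 = 124; x' = -813 + 8·131 = 235.
Buyers' price falls by P* − Pb = 129 − 124 = 5; sellers' price rises by Ps − P* = 131 − 129 = 2.
So producers capture 2/7 = 2/7 of each unit of subsidy.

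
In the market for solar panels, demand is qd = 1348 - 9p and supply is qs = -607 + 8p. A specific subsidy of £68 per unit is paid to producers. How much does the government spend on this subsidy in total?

Government cost = £40868

Pre-subsidy: 1348 - 9p = -607 + 8p gives p* = 115, q* = 313.
With the subsidy, sellers receive ps = pb + 68 for each unit, where pb is the price buyers pay.
Supply in terms of pb becomes qs = -607 + 8(pb + 68) = -63 + 8pb. Setting this equal to demand: 1348 - 9pb = -63 + 8pb, so pb = 83.
Sellers receive ps = 83 + 68 = 151; q' = 1348 − 9·83 = 601.
Government outlay = subsidy × quantity = 68 × 601 = 40868.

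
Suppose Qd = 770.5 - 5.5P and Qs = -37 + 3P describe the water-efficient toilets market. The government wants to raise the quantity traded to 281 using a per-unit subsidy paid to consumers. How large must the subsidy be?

At Q = 281, invert demand for the buyer price: Pb = (770.5 − 281)/5.5 = 89; invert supply for the seller price: Ps = (281 − (-37))/3 = 106.
The subsidy must fill the gap: s = Ps − Pb = 106 − 89 = 17.

Required subsidy s = 17 per unit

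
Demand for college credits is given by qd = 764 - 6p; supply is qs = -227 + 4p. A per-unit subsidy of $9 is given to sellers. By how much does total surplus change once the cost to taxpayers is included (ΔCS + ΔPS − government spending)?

Pre-subsidy: 764 - 6p = -227 + 4p gives p* = 99.1, q* = 169.4.
With the subsidy, sellers receive ps = pb + 9 for each unit, where pb is the price buyers pay.
Supply in terms of pb becomes qs = -227 + 4(pb + 9) = -191 + 4pb. Setting this equal to demand: 764 - 6pb = -191 + 4pb, so pb = 95.5.
Sellers receive ps = 95.5 + 9 = 104.5; q' = 764 − 6·95.5 = 191.
ΔCS = ½(169.4 + 191)(99.1 − 95.5) = 648.72; ΔPS = ½(169.4 + 191)(104.5 − 99.1) = 973.08.
Government spending = 9 × 191 = 1719.
Net change = 648.72 + 973.08 − 1719 = -97.2. The loss equals the DWL triangle ½·9·21.6.

Net change in total surplus = -$97.2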